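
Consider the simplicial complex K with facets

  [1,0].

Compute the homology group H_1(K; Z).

H_1 = 0.

Fix the vertex order 0 < 1 and write every simplex with vertices in increasing order. Then dim K = 1 and the simplices of K are:

  0-simplices (2): [0], [1]
  1-simplices (1): [0,1]

so the chain groups are C_0 ≅ Z^2, C_1 ≅ Z^1.

The boundary map ∂_1: C_1 → C_0 sends each edge [p,q] (with p < q) to q − p.
The resulting 2×1 matrix has rank 1, and its Smith normal form has invariant factors (1).

Computing H_k = (kernel of ∂_k) / (image of ∂_{k+1}):

  H_1: rank ker ∂_1 − rank ∂_2 = (1 − 1) − 0 = 0, and there is no ∂_2, so H_1 = 0.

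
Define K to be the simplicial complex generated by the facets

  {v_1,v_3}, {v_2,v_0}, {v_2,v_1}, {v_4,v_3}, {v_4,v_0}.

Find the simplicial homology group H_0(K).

H_0 ≅ Z.

K has 5 vertices, 5 edges.
rank ∂_0 = 0, rank ∂_1 = 4 ⇒ b_0 = 5 − 0 − 4 = 1; all invariant factors of ∂_1 are 1 so no torsion. So H_0 = Z.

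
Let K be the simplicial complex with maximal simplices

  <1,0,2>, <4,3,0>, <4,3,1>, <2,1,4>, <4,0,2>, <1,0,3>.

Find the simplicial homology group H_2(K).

Fix the vertex order 0 < 1 < 2 < 3 < 4 and write every simplex with vertices in increasing order. Then dim K = 2 and the simplices of K are:

  0-simplices (5): [0], [1], [2], [3], [4]
  1-simplices (9): [0,1], [0,2], [0,3], [0,4], [1,2], [1,3], [1,4], [2,4], [3,4]
  2-simplices (6): [0,1,2], [0,1,3], [0,2,4], [0,3,4], [1,2,4], [1,3,4]

so the chain groups are C_0 ≅ Z^5, C_1 ≅ Z^9, C_2 ≅ Z^6.

Boundary ∂_1: C_1 → C_0 maps an edge to its endpoints' difference, ∂[p,q] = q − p. For instance
  ∂[3,4] = [4] − [3].
The resulting 5×9 matrix has rank 4, and its Smith normal form has invariant factors (1,1,1,1).

Boundary ∂_2: C_2 → C_1 sends each 2-simplex [p,q,r] to [q,r] − [p,r] + [p,q]. For instance
  ∂[1,2,4] = [2,4] − [1,4] + [1,2],
  ∂[0,3,4] = [3,4] − [0,4] + [0,3].
As a 9×6 matrix over Z this has rank 5, with invariant factors (1,1,1,1,1).

Now H_k = ker ∂_k / im ∂_{k+1}, so:

  H_2: rank ker ∂_2 − rank ∂_3 = (6 − 5) − 0 = 1, and there is no ∂_3, so H_2 = Z.

H_2 = Z.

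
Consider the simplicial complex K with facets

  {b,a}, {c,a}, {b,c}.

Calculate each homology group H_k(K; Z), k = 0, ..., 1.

We work with the vertex ordering a < b < c. The simplices of K, each written with vertices in increasing order, are:

  0-simplices (3): a, b, c
  1-simplices (3): ab, ac, bc

Hence C_0 ≅ Z^3, C_1 ≅ Z^3.

∂_1: C_1 → C_0 sends each edge [p,q] (with p < q) to q − p. For instance
  ∂bc = c − b.
As a 3×3 matrix over Z this has rank 2, with invariant factors (1,1).

Reading off H_k = ker ∂_k / im ∂_{k+1}:

  H_0: rank C_0 − rank ∂_1 = 3 − 2 = 1, and the invariant factors of ∂_1 are all 1, so H_0 ≅ Z.
  H_1: rank ker ∂_1 − rank ∂_2 = (3 − 2) − 0 = 1, and there is no ∂_2, so H_1 ≅ Z.

As a check, the Euler characteristic is 3 − 3 = 0, which agrees with 1 − 1 = 0.
(K is a triangulation of the circle S^1.)

H_0 = Z,  H_1 = Z.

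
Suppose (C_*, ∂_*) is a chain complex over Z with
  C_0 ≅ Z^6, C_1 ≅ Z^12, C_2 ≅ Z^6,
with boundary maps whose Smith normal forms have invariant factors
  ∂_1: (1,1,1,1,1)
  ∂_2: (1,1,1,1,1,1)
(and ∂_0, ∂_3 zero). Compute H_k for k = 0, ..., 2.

H_0: b_0 = 6 − 0 − 5 = 1; torsion from ∂_1 factors > 1: none. So H_0 = Z.
H_1: b_1 = 12 − 5 − 6 = 1; torsion from ∂_2 factors > 1: none. So H_1 = Z.
H_2: b_2 = 6 − 6 − 0 = 0; torsion from ∂_3 factors > 1: none. So H_2 = 0.

H_0 = Z,  H_1 = Z,  H_2 = 0.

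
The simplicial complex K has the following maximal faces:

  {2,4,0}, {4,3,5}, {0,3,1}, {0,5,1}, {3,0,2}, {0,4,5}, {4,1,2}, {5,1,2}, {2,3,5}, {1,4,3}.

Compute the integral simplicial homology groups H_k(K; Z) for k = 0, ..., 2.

We work with the vertex ordering 0 < 1 < 2 < 3 < 4 < 5. The simplices of K, each written with vertices in increasing order, are:

  0-simplices (6): [0], [1], [2], [3], [4], [5]
  1-simplices (15): [0,1], [0,2], [0,3], [0,4], [0,5], [1,2], [1,3], [1,4], [1,5], [2,3], [2,4], [2,5], [3,4], [3,5], [4,5]
  2-simplices (10): [0,1,3], [0,1,5], [0,2,3], [0,2,4], [0,4,5], [1,2,4], [1,2,5], [1,3,4], [2,3,5], [3,4,5]

giving chain groups C_0 ≅ Z^6, C_1 ≅ Z^15, C_2 ≅ Z^10.

Boundary ∂_1: C_1 → C_0 is given by ∂[p,q] = [q] − [p]. For instance
  ∂[1,3] = [3] − [1].
As a 6×15 matrix over Z this has rank 5, with invariant factors (1,1,1,1,1).

Boundary ∂_2: C_2 → C_1 acts by ∂[p,q,r] = [q,r] − [p,r] + [p,q]. For instance
  ∂[0,4,5] = [4,5] − [0,5] + [0,4],
  ∂[0,2,4] = [2,4] − [0,4] + [0,2].
This gives a 15×10 integer matrix of rank 10; reducing to Smith normal form yields diagonal entries (1,1,1,1,1,1,1,1,1,2).

Reading off H_k = ker ∂_k / im ∂_{k+1}:

  H_0: rank C_0 − rank ∂_1 = 6 − 5 = 1, and the invariant factors of ∂_1 are all 1, so H_0 = Z.
  H_1: rank ker ∂_1 − rank ∂_2 = (15 − 5) − 10 = 0, and ∂_2 has invariant factor 2 > 1, so H_1 = Z_2.
  H_2: rank ker ∂_2 − rank ∂_3 = (10 − 10) − 0 = 0, and there is no ∂_3, so H_2 = 0.

H_0 = Z,  H_1 = Z_2,  H_2 = 0.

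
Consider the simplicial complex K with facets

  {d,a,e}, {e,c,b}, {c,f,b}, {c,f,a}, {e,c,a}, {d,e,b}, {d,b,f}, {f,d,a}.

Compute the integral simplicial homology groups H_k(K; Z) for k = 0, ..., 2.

We work with the vertex ordering a < b < c < d < e < f. The simplices of K, each written with vertices in increasing order, are:

  0-simplices (6): a, b, c, d, e, f
  1-simplices (12): ac, ad, ae, af, bc, bd, be, bf, ce, cf, de, df
  2-simplices (8): ace, acf, ade, adf, bce, bcf, bde, bdf

so the chain groups are C_0 ≅ Z^6, C_1 ≅ Z^12, C_2 ≅ Z^8.

Boundary ∂_1: C_1 → C_0 is given by ∂[p,q] = [q] − [p]. For instance
  ∂bc = c − b.
The 6×12 boundary matrix has rank 5 and Smith normal form diag(1,1,1,1,1).

Boundary ∂_2: C_2 → C_1 acts by ∂[p,q,r] = [q,r] − [p,r] + [p,q]. For instance
  ∂acf = cf − af + ac,
  ∂adf = df − af + ad.
The resulting 12×8 matrix has rank 7, and its Smith normal form has invariant factors (1,1,1,1,1,1,1).

Computing H_k = (kernel of ∂_k) / (image of ∂_{k+1}):

  H_0: rank C_0 − rank ∂_1 = 6 − 5 = 1, and the invariant factors of ∂_1 are all 1, so H_0 ≅ Z.
  H_1: rank ker ∂_1 − rank ∂_2 = (12 − 5) − 7 = 0, and the invariant factors of ∂_2 are all 1, so H_1 ≅ 0.
  H_2: rank ker ∂_2 − rank ∂_3 = (8 − 7) − 0 = 1, and there is no ∂_3, so H_2 ≅ Z.

As a check, the Euler characteristic is 6 − 12 + 8 = 2, which agrees with 1 − 0 + 1 = 2.

H_0 = Z,  H_1 = 0,  H_2 = Z.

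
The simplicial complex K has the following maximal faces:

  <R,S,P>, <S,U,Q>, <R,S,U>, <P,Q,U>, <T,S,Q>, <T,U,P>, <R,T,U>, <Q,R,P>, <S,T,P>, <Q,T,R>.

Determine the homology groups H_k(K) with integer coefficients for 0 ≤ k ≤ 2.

H_0 = Z,  H_1 = Z/2,  H_2 = 0.

We work with the vertex ordering P < Q < R < S < T < U. The simplices of K, each written with vertices in increasing order, are:

  0-simplices (6): P, Q, R, S, T, U
  1-simplices (15): PQ, PR, PS, PT, PU, QR, QS, QT, QU, RS, RT, RU, ST, SU, TU
  2-simplices (10): PQR, PQU, PRS, PST, PTU, QRT, QST, QSU, RSU, RTU

so the chain groups are C_0 ≅ Z^6, C_1 ≅ Z^15, C_2 ≅ Z^10.

The boundary map ∂_1: C_1 → C_0 maps an edge to its endpoints' difference, ∂[p,q] = q − p. For instance
  ∂PU = U − P.
As a 6×15 matrix over Z this has rank 5, with invariant factors (1,1,1,1,1).

Boundary ∂_2: C_2 → C_1 acts by ∂[p,q,r] = [q,r] − [p,r] + [p,q]. For instance
  ∂QRT = RT − QT + QR,
  ∂QSU = SU − QU + QS.
As a 15×10 matrix over Z this has rank 10, with invariant factors (1,1,1,1,1,1,1,1,1,2).

From H_k ≅ ker(∂_k) / im(∂_{k+1}) we obtain:

  H_0: rank C_0 − rank ∂_1 = 6 − 5 = 1, and the invariant factors of ∂_1 are all 1, so H_0 = Z.
  H_1: rank ker ∂_1 − rank ∂_2 = (15 − 5) − 10 = 0, and ∂_2 has invariant factor 2 > 1, so H_1 = Z/2.
  H_2: rank ker ∂_2 − rank ∂_3 = (10 − 10) − 0 = 0, and there is no ∂_3, so H_2 = 0.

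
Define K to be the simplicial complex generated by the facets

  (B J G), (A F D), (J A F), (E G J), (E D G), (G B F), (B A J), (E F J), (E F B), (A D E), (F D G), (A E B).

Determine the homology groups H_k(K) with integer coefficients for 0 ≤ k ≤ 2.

Take the total order A < B < D < E < F < G < J on the vertex set. Then K (dimension 2) consists of the simplices:

  0-simplices (7): A, B, D, E, F, G, J
  1-simplices (18): AB, AD, AE, AF, AJ, BE, BF, BG, BJ, DE, DF, DG, EF, EG, EJ, FG, FJ, GJ
  2-simplices (12): ABE, ABJ, ADE, ADF, AFJ, BEF, BFG, BGJ, DEG, DFG, EFJ, EGJ

giving chain groups C_0 ≅ Z^7, C_1 ≅ Z^18, C_2 ≅ Z^12.

The boundary map ∂_1: C_1 → C_0 sends each edge [p,q] (with p < q) to q − p. For instance
  ∂AE = E − A.
The 7×18 boundary matrix has rank 6 and Smith normal form diag(1,1,1,1,1,1).

∂_2: C_2 → C_1 acts by ∂[p,q,r] = [q,r] − [p,r] + [p,q]. For instance
  ∂BFG = FG − BG + BF,
  ∂DEG = EG − DG + DE.
This gives a 18×12 integer matrix of rank 12; reducing to Smith normal form yields diagonal entries (1,1,1,1,1,1,1,1,1,1,1,2).

Now H_k = ker ∂_k / im ∂_{k+1}, so:

  H_0: rank C_0 − rank ∂_1 = 7 − 6 = 1, and the invariant factors of ∂_1 are all 1, so H_0 = Z.
  H_1: rank ker ∂_1 − rank ∂_2 = (18 − 6) − 12 = 0, and ∂_2 has invariant factor 2 > 1, so H_1 = Z/2.
  H_2: rank ker ∂_2 − rank ∂_3 = (12 − 12) − 0 = 0, and there is no ∂_3, so H_2 = 0.

H_0 ≅ Z,  H_1 ≅ Z/2,  H_2 = 0.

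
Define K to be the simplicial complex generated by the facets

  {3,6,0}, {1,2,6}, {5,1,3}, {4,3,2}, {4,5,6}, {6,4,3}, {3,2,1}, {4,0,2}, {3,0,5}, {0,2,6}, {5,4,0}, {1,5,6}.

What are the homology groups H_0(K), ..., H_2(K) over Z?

H_0 ≅ Z,  H_1 ≅ Z/2,  H_2 = 0.

Take the total order 0 < 1 < 2 < 3 < 4 < 5 < 6 on the vertex set. Then K (dimension 2) consists of the simplices:

  0-simplices (7): [0], [1], [2], [3], [4], [5], [6]
  1-simplices (18): [0,2], [0,3], [0,4], [0,5], [0,6], [1,2], [1,3], [1,5], [1,6], [2,3], [2,4], [2,6], [3,4], [3,5], [3,6], [4,5], [4,6], [5,6]
  2-simplices (12): [0,2,4], [0,2,6], [0,3,5], [0,3,6], [0,4,5], [1,2,3], [1,2,6], [1,3,5], [1,5,6], [2,3,4], [3,4,6], [4,5,6]

so the chain groups are C_0 ≅ Z^7, C_1 ≅ Z^18, C_2 ≅ Z^12.

∂_1: C_1 → C_0 sends each edge [p,q] (with p < q) to q − p.
The 7×18 boundary matrix has rank 6 and Smith normal form diag(1,1,1,1,1,1).

∂_2: C_2 → C_1 sends each 2-simplex [p,q,r] to [q,r] − [p,r] + [p,q]. For instance
  ∂[4,5,6] = [5,6] − [4,6] + [4,5],
  ∂[0,2,6] = [2,6] − [0,6] + [0,2].
The resulting 18×12 matrix has rank 12, and its Smith normal form has invariant factors (1,1,1,1,1,1,1,1,1,1,1,2).

From H_k ≅ ker(∂_k) / im(∂_{k+1}) we obtain:

  H_0: rank C_0 − rank ∂_1 = 7 − 6 = 1, and the invariant factors of ∂_1 are all 1, so H_0 = Z.
  H_1: rank ker ∂_1 − rank ∂_2 = (18 − 6) − 12 = 0, and ∂_2 has invariant factor 2 > 1, so H_1 = Z/2.
  H_2: rank ker ∂_2 − rank ∂_3 = (12 − 12) − 0 = 0, and there is no ∂_3, so H_2 = 0.

(K is a triangulation of the real projective plane RP^2.)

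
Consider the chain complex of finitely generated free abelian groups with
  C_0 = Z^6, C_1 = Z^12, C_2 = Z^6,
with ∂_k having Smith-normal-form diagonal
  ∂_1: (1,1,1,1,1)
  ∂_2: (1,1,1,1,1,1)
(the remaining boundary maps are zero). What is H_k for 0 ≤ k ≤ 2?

H_0: b_0 = 6 − 0 − 5 = 1; torsion from ∂_1 factors > 1: none. So H_0 = Z.
H_1: b_1 = 12 − 5 − 6 = 1; torsion from ∂_2 factors > 1: none. So H_1 = Z.
H_2: b_2 = 6 − 6 − 0 = 0; torsion from ∂_3 factors > 1: none. So H_2 = 0.

H_0 = Z,  H_1 = Z,  H_2 = 0.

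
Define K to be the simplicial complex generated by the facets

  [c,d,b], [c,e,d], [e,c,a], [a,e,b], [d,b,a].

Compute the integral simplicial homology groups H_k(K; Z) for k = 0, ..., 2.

Take the total order a < b < c < d < e on the vertex set. Then K (dimension 2) consists of the simplices:

  0-simplices (5): a, b, c, d, e
  1-simplices (10): ab, ac, ad, ae, bc, bd, be, cd, ce, de
  2-simplices (5): abd, abe, ace, bcd, cde

so the chain groups are C_0 ≅ Z^5, C_1 ≅ Z^10, C_2 ≅ Z^5.

The boundary map ∂_1: C_1 → C_0 maps an edge to its endpoints' difference, ∂[p,q] = q − p.
The 5×10 boundary matrix has rank 4 and Smith normal form diag(1,1,1,1).

The boundary map ∂_2: C_2 → C_1 sends each 2-simplex [p,q,r] to [q,r] − [p,r] + [p,q]. For instance
  ∂bcd = cd − bd + bc,
  ∂abe = be − ae + ab.
The resulting 10×5 matrix has rank 5, and its Smith normal form has invariant factors (1,1,1,1,1).

Now H_k = ker ∂_k / im ∂_{k+1}, so:

  H_0: rank C_0 − rank ∂_1 = 5 − 4 = 1, and the invariant factors of ∂_1 are all 1, so H_0 = Z.
  H_1: rank ker ∂_1 − rank ∂_2 = (10 − 4) − 5 = 1, and the invariant factors of ∂_2 are all 1, so H_1 = Z.
  H_2: rank ker ∂_2 − rank ∂_3 = (5 − 5) − 0 = 0, and there is no ∂_3, so H_2 = 0.

H_0 = Z,  H_1 = Z,  H_2 = 0.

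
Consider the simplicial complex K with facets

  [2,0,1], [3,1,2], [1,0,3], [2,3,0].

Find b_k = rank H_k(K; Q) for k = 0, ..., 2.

We work with the vertex ordering 0 < 1 < 2 < 3. The simplices of K, each written with vertices in increasing order, are:

  0-simplices (4): [0], [1], [2], [3]
  1-simplices (6): [0,1], [0,2], [0,3], [1,2], [1,3], [2,3]
  2-simplices (4): [0,1,2], [0,1,3], [0,2,3], [1,2,3]

giving chain groups C_0 ≅ Z^4, C_1 ≅ Z^6, C_2 ≅ Z^4.

The boundary map ∂_1: C_1 → C_0 sends each edge [p,q] (with p < q) to q − p.
This gives a 4×6 integer matrix of rank 3; reducing to Smith normal form yields diagonal entries (1,1,1).

Boundary ∂_2: C_2 → C_1 maps a triangle to the signed sum of its edges. For instance
  ∂[0,1,2] = [1,2] − [0,2] + [0,1],
  ∂[0,1,3] = [1,3] − [0,3] + [0,1].
This gives a 6×4 integer matrix of rank 3; reducing to Smith normal form yields diagonal entries (1,1,1).

From H_k ≅ ker(∂_k) / im(∂_{k+1}) we obtain:

  H_0: rank C_0 − rank ∂_1 = 4 − 3 = 1, and the invariant factors of ∂_1 are all 1, so H_0 ≅ Z.
  H_1: rank ker ∂_1 − rank ∂_2 = (6 − 3) − 3 = 0, and the invariant factors of ∂_2 are all 1, so H_1 ≅ 0.
  H_2: rank ker ∂_2 − rank ∂_3 = (4 − 3) − 0 = 1, and there is no ∂_3, so H_2 ≅ Z.

Hence the Betti numbers are b_0 = 1, b_1 = 0, b_2 = 1.

b_0 = 1, b_1 = 0, b_2 = 1.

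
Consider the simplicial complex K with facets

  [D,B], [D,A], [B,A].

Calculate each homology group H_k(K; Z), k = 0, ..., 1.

H_0 ≅ Z,  H_1 ≅ Z.

Fix the vertex order A < B < D and write every simplex with vertices in increasing order. Then dim K = 1 and the simplices of K are:

  0-simplices (3): A, B, D
  1-simplices (3): AB, AD, BD

Hence C_0 ≅ Z^3, C_1 ≅ Z^3.

The boundary map ∂_1: C_1 → C_0 sends each edge [p,q] (with p < q) to q − p. For instance
  ∂BD = D − B.
The 3×3 boundary matrix has rank 2 and Smith normal form diag(1,1).

Reading off H_k = ker ∂_k / im ∂_{k+1}:

  H_0: rank C_0 − rank ∂_1 = 3 − 2 = 1, and the invariant factors of ∂_1 are all 1, so H_0 = Z.
  H_1: rank ker ∂_1 − rank ∂_2 = (3 − 2) − 0 = 1, and there is no ∂_2, so H_1 = Z.

(K is a triangulation of the circle S^1.)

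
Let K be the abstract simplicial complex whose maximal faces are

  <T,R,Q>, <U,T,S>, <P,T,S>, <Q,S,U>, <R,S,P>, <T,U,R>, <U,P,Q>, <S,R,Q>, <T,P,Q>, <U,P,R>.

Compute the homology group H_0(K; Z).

H_0 ≅ Z.

Order the vertices as P < Q < R < S < T < U. Listing each simplex with vertices in this order, K has dimension 2 with simplices:

  0-simplices (6): P, Q, R, S, T, U
  1-simplices (15): PQ, PR, PS, PT, PU, QR, QS, QT, QU, RS, RT, RU, ST, SU, TU
  2-simplices (10): PQT, PQU, PRS, PRU, PST, QRS, QRT, QSU, RTU, STU

so the chain groups are C_0 ≅ Z^6, C_1 ≅ Z^15, C_2 ≅ Z^10.

∂_1: C_1 → C_0 is given by ∂[p,q] = [q] − [p].
The resulting 6×15 matrix has rank 5, and its Smith normal form has invariant factors (1,1,1,1,1).

∂_2: C_2 → C_1 acts by ∂[p,q,r] = [q,r] − [p,r] + [p,q]. For instance
  ∂PQU = QU − PU + PQ,
  ∂QSU = SU − QU + QS.
This gives a 15×10 integer matrix of rank 10; reducing to Smith normal form yields diagonal entries (1,1,1,1,1,1,1,1,1,2).

Now H_k = ker ∂_k / im ∂_{k+1}, so:

  H_0: rank C_0 − rank ∂_1 = 6 − 5 = 1, and the invariant factors of ∂_1 are all 1, so H_0 = Z.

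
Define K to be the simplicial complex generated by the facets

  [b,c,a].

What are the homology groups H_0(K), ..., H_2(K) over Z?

Order the vertices as a < b < c. Listing each simplex with vertices in this order, K has dimension 2 with simplices:

  0-simplices (3): a, b, c
  1-simplices (3): ab, ac, bc
  2-simplices (1): abc

Hence C_0 ≅ Z^3, C_1 ≅ Z^3, C_2 ≅ Z^1.

∂_1: C_1 → C_0 maps an edge to its endpoints' difference, ∂[p,q] = q − p. For instance
  ∂ac = c − a.
This gives a 3×3 integer matrix of rank 2; reducing to Smith normal form yields diagonal entries (1,1).

Boundary ∂_2: C_2 → C_1 sends each 2-simplex [p,q,r] to [q,r] − [p,r] + [p,q]. For instance
  ∂abc = bc − ac + ab.
The resulting 3×1 matrix has rank 1, and its Smith normal form has invariant factors (1).

Computing H_k = (kernel of ∂_k) / (image of ∂_{k+1}):

  H_0: rank C_0 − rank ∂_1 = 3 − 2 = 1, and the invariant factors of ∂_1 are all 1, so H_0 ≅ Z.
  H_1: rank ker ∂_1 − rank ∂_2 = (3 − 2) − 1 = 0, and the invariant factors of ∂_2 are all 1, so H_1 ≅ 0.
  H_2: rank ker ∂_2 − rank ∂_3 = (1 − 1) − 0 = 0, and there is no ∂_3, so H_2 ≅ 0.

As a check, the Euler characteristic is 3 − 3 + 1 = 1, which agrees with 1 − 0 + 0 = 1.

H_0 = Z,  H_1 = 0,  H_2 = 0.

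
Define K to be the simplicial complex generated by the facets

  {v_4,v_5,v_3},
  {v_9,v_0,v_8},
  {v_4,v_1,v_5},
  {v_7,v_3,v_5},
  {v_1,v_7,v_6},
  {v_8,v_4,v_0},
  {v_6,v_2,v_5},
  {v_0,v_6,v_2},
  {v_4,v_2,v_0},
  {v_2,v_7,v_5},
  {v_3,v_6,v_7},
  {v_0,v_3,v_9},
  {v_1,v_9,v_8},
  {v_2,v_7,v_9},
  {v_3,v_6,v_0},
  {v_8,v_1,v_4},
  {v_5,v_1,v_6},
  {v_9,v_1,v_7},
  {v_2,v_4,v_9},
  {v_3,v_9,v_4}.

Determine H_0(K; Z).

Fix the vertex order v_0 < v_1 < v_2 < v_3 < v_4 < v_5 < v_6 < v_7 < v_8 < v_9 and write every simplex with vertices in increasing order. Then dim K = 2 and the simplices of K are:

  0-simplices (10): [v_0], [v_1], [v_2], [v_3], [v_4], [v_5], [v_6], [v_7], [v_8], [v_9]
  1-simplices (30): (30 of them)
  2-simplices (20): (20 of them)

so the chain groups are C_0 ≅ Z^10, C_1 ≅ Z^30, C_2 ≅ Z^20.

∂_1: C_1 → C_0 sends each edge [p,q] (with p < q) to q − p. For instance
  ∂[v_2,v_5] = [v_5] − [v_2].
The resulting 10×30 matrix has rank 9, and its Smith normal form has invariant factors (1,1,1,1,1,1,1,1,1).

∂_2: C_2 → C_1 acts by ∂[p,q,r] = [q,r] − [p,r] + [p,q]. For instance
  ∂[v_1,v_7,v_9] = [v_7,v_9] − [v_1,v_9] + [v_1,v_7],
  ∂[v_1,v_4,v_8] = [v_4,v_8] − [v_1,v_8] + [v_1,v_4].
This gives a 30×20 integer matrix of rank 20; reducing to Smith normal form yields diagonal entries (1,1,1,1,1,1,1,1,1,1,1,1,1,1,1,1,1,1,1,2).

Reading off H_k = ker ∂_k / im ∂_{k+1}:

  H_0: rank C_0 − rank ∂_1 = 10 − 9 = 1, and the invariant factors of ∂_1 are all 1, so H_0 ≅ Z.

H_0 = Z.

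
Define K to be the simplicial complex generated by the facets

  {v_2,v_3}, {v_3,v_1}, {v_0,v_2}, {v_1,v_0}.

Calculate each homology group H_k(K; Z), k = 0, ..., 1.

H_0 = Z,  H_1 = Z.

Fix the vertex order v_0 < v_1 < v_2 < v_3 and write every simplex with vertices in increasing order. Then dim K = 1 and the simplices of K are:

  0-simplices (4): [v_0], [v_1], [v_2], [v_3]
  1-simplices (4): [v_0,v_1], [v_0,v_2], [v_1,v_3], [v_2,v_3]

giving chain groups C_0 ≅ Z^4, C_1 ≅ Z^4.

∂_1: C_1 → C_0 maps an edge to its endpoints' difference, ∂[p,q] = q − p. For instance
  ∂[v_1,v_3] = [v_3] − [v_1].
The resulting 4×4 matrix has rank 3, and its Smith normal form has invariant factors (1,1,1).

Reading off H_k = ker ∂_k / im ∂_{k+1}:

  H_0: rank C_0 − rank ∂_1 = 4 − 3 = 1, and the invariant factors of ∂_1 are all 1, so H_0 = Z.
  H_1: rank ker ∂_1 − rank ∂_2 = (4 − 3) − 0 = 1, and there is no ∂_2, so H_1 = Z.

As a check, the Euler characteristic is 4 − 4 = 0, which agrees with 1 − 1 = 0.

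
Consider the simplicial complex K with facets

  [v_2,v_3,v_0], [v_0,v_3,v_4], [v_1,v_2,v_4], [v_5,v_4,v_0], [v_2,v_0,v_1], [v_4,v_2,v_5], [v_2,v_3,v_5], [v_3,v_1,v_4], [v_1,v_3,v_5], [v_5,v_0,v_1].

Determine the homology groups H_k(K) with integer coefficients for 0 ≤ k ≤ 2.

Take the total order v_0 < v_1 < v_2 < v_3 < v_4 < v_5 on the vertex set. Then K (dimension 2) consists of the simplices:

  0-simplices (6): [v_0], [v_1], [v_2], [v_3], [v_4], [v_5]
  1-simplices (15): (15 of them)
  2-simplices (10): [v_0,v_1,v_2], [v_0,v_1,v_5], [v_0,v_2,v_3], [v_0,v_3,v_4], [v_0,v_4,v_5], [v_1,v_2,v_4], [v_1,v_3,v_4], [v_1,v_3,v_5], [v_2,v_3,v_5], [v_2,v_4,v_5]

so the chain groups are C_0 ≅ Z^6, C_1 ≅ Z^15, C_2 ≅ Z^10.

Boundary ∂_1: C_1 → C_0 is given by ∂[p,q] = [q] − [p].
As a 6×15 matrix over Z this has rank 5, with invariant factors (1,1,1,1,1).

∂_2: C_2 → C_1 sends each 2-simplex [p,q,r] to [q,r] − [p,r] + [p,q]. For instance
  ∂[v_2,v_4,v_5] = [v_4,v_5] − [v_2,v_5] + [v_2,v_4],
  ∂[v_1,v_2,v_4] = [v_2,v_4] − [v_1,v_4] + [v_1,v_2].
The 15×10 boundary matrix has rank 10 and Smith normal form diag(1,1,1,1,1,1,1,1,1,2).

Computing H_k = (kernel of ∂_k) / (image of ∂_{k+1}):

  H_0: rank C_0 − rank ∂_1 = 6 − 5 = 1, and the invariant factors of ∂_1 are all 1, so H_0 ≅ Z.
  H_1: rank ker ∂_1 − rank ∂_2 = (15 − 5) − 10 = 0, and ∂_2 has invariant factor 2 > 1, so H_1 ≅ Z/2.
  H_2: rank ker ∂_2 − rank ∂_3 = (10 − 10) − 0 = 0, and there is no ∂_3, so H_2 ≅ 0.

H_0 = Z,  H_1 = Z/2,  H_2 = 0.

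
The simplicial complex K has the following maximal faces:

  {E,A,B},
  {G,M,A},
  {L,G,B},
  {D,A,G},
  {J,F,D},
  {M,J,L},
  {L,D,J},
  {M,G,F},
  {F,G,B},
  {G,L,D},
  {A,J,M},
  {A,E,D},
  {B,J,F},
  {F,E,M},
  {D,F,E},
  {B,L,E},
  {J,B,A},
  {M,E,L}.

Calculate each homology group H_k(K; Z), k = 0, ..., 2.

H_0 ≅ Z,  H_1 ≅ Z^2,  H_2 ≅ Z.

Take the total order A < B < D < E < F < G < J < L < M on the vertex set. Then K (dimension 2) consists of the simplices:

  0-simplices (9): A, B, D, E, F, G, J, L, M
  1-simplices (27): AB, AD, AE, AG, AJ, AM, BE, BF, BG, BJ, BL, DE, DF, DG, DJ, DL, EF, EL, EM, FG, FJ, FM, GL, GM, JL, JM, LM
  2-simplices (18): ABE, ABJ, ADE, ADG, AGM, AJM, BEL, BFG, BFJ, BGL, DEF, DFJ, DGL, DJL, EFM, ELM, FGM, JLM

so the chain groups are C_0 ≅ Z^9, C_1 ≅ Z^27, C_2 ≅ Z^18.

Boundary ∂_1: C_1 → C_0 sends each edge [p,q] (with p < q) to q − p.
The 9×27 boundary matrix has rank 8 and Smith normal form diag(1,1,1,1,1,1,1,1).

The boundary map ∂_2: C_2 → C_1 maps a triangle to the signed sum of its edges. For instance
  ∂DGL = GL − DL + DG,
  ∂EFM = FM − EM + EF.
The 27×18 boundary matrix has rank 17 and Smith normal form diag(1,1,1,1,1,1,1,1,1,1,1,1,1,1,1,1,1).

Computing H_k = (kernel of ∂_k) / (image of ∂_{k+1}):

  H_0: rank C_0 − rank ∂_1 = 9 − 8 = 1, and the invariant factors of ∂_1 are all 1, so H_0 ≅ Z.
  H_1: rank ker ∂_1 − rank ∂_2 = (27 − 8) − 17 = 2, and the invariant factors of ∂_2 are all 1, so H_1 ≅ Z^2.
  H_2: rank ker ∂_2 − rank ∂_3 = (18 − 17) − 0 = 1, and there is no ∂_3, so H_2 ≅ Z.

As a check, the Euler characteristic is 9 − 27 + 18 = 0, which agrees with 1 − 2 + 1 = 0.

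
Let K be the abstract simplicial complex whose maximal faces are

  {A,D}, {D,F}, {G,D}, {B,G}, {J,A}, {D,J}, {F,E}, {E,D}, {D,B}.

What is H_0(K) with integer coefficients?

Fix the vertex order A < B < D < E < F < G < J and write every simplex with vertices in increasing order. Then dim K = 1 and the simplices of K are:

  0-simplices (7): A, B, D, E, F, G, J
  1-simplices (9): AD, AJ, BD, BG, DE, DF, DG, DJ, EF

giving chain groups C_0 ≅ Z^7, C_1 ≅ Z^9.

∂_1: C_1 → C_0 sends each edge [p,q] (with p < q) to q − p.
The 7×9 boundary matrix has rank 6 and Smith normal form diag(1,1,1,1,1,1).

Reading off H_k = ker ∂_k / im ∂_{k+1}:

  H_0: rank C_0 − rank ∂_1 = 7 − 6 = 1, and the invariant factors of ∂_1 are all 1, so H_0 = Z.

H_0 ≅ Z.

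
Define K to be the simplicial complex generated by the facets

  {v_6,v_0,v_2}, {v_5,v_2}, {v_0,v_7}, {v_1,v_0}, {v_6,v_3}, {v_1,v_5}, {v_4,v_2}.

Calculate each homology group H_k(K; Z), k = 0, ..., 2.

H_0 ≅ Z,  H_1 ≅ Z,  H_2 = 0.

Order the vertices as v_0 < v_1 < v_2 < v_3 < v_4 < v_5 < v_6 < v_7. Listing each simplex with vertices in this order, K has dimension 2 with simplices:

  0-simplices (8): [v_0], [v_1], [v_2], [v_3], [v_4], [v_5], [v_6], [v_7]
  1-simplices (9): [v_0,v_1], [v_0,v_2], [v_0,v_6], [v_0,v_7], [v_1,v_5], [v_2,v_4], [v_2,v_5], [v_2,v_6], [v_3,v_6]
  2-simplices (1): [v_0,v_2,v_6]

so the chain groups are C_0 ≅ Z^8, C_1 ≅ Z^9, C_2 ≅ Z^1.

∂_1: C_1 → C_0 sends each edge [p,q] (with p < q) to q − p. For instance
  ∂[v_1,v_5] = [v_5] − [v_1].
The resulting 8×9 matrix has rank 7, and its Smith normal form has invariant factors (1,1,1,1,1,1,1).

The boundary map ∂_2: C_2 → C_1 maps a triangle to the signed sum of its edges. For instance
  ∂[v_0,v_2,v_6] = [v_2,v_6] − [v_0,v_6] + [v_0,v_2].
As a 9×1 matrix over Z this has rank 1, with invariant factors (1).

Computing H_k = (kernel of ∂_k) / (image of ∂_{k+1}):

  H_0: rank C_0 − rank ∂_1 = 8 − 7 = 1, and the invariant factors of ∂_1 are all 1, so H_0 = Z.
  H_1: rank ker ∂_1 − rank ∂_2 = (9 − 7) − 1 = 1, and the invariant factors of ∂_2 are all 1, so H_1 = Z.
  H_2: rank ker ∂_2 − rank ∂_3 = (1 − 1) − 0 = 0, and there is no ∂_3, so H_2 = 0.

As a check, the Euler characteristic is 8 − 9 + 1 = 0, which agrees with 1 − 1 + 0 = 0.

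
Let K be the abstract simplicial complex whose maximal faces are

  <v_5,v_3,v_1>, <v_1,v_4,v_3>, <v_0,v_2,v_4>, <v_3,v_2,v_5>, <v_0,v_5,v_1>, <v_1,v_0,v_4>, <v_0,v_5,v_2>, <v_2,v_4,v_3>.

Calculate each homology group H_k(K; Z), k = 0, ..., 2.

H_0 = Z,  H_1 = 0,  H_2 = Z.

K has 6 vertices, 12 edges, 8 triangles.
rank ∂_0 = 0, rank ∂_1 = 5 ⇒ b_0 = 6 − 0 − 5 = 1; all invariant factors of ∂_1 are 1 so no torsion. So H_0 ≅ Z.
rank ∂_1 = 5, rank ∂_2 = 7 ⇒ b_1 = 12 − 5 − 7 = 0; all invariant factors of ∂_2 are 1 so no torsion. So H_1 ≅ 0.
rank ∂_2 = 7, rank ∂_3 = 0 ⇒ b_2 = 8 − 7 − 0 = 1. So H_2 ≅ Z.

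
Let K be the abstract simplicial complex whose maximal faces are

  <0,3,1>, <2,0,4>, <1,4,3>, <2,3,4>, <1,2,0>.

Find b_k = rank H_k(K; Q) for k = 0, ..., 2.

b_0 = 1, b_1 = 1, b_2 = 0.

We work with the vertex ordering 0 < 1 < 2 < 3 < 4. The simplices of K, each written with vertices in increasing order, are:

  0-simplices (5): [0], [1], [2], [3], [4]
  1-simplices (10): [0,1], [0,2], [0,3], [0,4], [1,2], [1,3], [1,4], [2,3], [2,4], [3,4]
  2-simplices (5): [0,1,2], [0,1,3], [0,2,4], [1,3,4], [2,3,4]

so the chain groups are C_0 ≅ Z^5, C_1 ≅ Z^10, C_2 ≅ Z^5.

The boundary map ∂_1: C_1 → C_0 is given by ∂[p,q] = [q] − [p].
The resulting 5×10 matrix has rank 4, and its Smith normal form has invariant factors (1,1,1,1).

∂_2: C_2 → C_1 acts by ∂[p,q,r] = [q,r] − [p,r] + [p,q]. For instance
  ∂[0,1,3] = [1,3] − [0,3] + [0,1],
  ∂[2,3,4] = [3,4] − [2,4] + [2,3].
The 10×5 boundary matrix has rank 5 and Smith normal form diag(1,1,1,1,1).

From H_k ≅ ker(∂_k) / im(∂_{k+1}) we obtain:

  H_0: rank C_0 − rank ∂_1 = 5 − 4 = 1, and the invariant factors of ∂_1 are all 1, so H_0 ≅ Z.
  H_1: rank ker ∂_1 − rank ∂_2 = (10 − 4) − 5 = 1, and the invariant factors of ∂_2 are all 1, so H_1 ≅ Z.
  H_2: rank ker ∂_2 − rank ∂_3 = (5 − 5) − 0 = 0, and there is no ∂_3, so H_2 ≅ 0.

(K is a triangulation of the Möbius band.)

Hence the Betti numbers are b_0 = 1, b_1 = 1, b_2 = 0.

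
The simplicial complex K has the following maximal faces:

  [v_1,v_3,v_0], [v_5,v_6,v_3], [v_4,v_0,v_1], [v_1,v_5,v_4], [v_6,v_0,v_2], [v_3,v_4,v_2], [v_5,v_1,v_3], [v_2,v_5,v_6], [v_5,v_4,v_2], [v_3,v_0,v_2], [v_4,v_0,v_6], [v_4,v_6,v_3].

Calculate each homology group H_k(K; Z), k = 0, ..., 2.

H_0 ≅ Z,  H_1 ≅ Z/2,  H_2 = 0.

We work with the vertex ordering v_0 < v_1 < v_2 < v_3 < v_4 < v_5 < v_6. The simplices of K, each written with vertices in increasing order, are:

  0-simplices (7): [v_0], [v_1], [v_2], [v_3], [v_4], [v_5], [v_6]
  1-simplices (18): (18 of them)
  2-simplices (12): (12 of them)

so the chain groups are C_0 ≅ Z^7, C_1 ≅ Z^18, C_2 ≅ Z^12.

The boundary map ∂_1: C_1 → C_0 is given by ∂[p,q] = [q] − [p].
This gives a 7×18 integer matrix of rank 6; reducing to Smith normal form yields diagonal entries (1,1,1,1,1,1).

∂_2: C_2 → C_1 sends each 2-simplex [p,q,r] to [q,r] − [p,r] + [p,q]. For instance
  ∂[v_0,v_2,v_3] = [v_2,v_3] − [v_0,v_3] + [v_0,v_2],
  ∂[v_2,v_5,v_6] = [v_5,v_6] − [v_2,v_6] + [v_2,v_5].
As a 18×12 matrix over Z this has rank 12, with invariant factors (1,1,1,1,1,1,1,1,1,1,1,2).

Reading off H_k = ker ∂_k / im ∂_{k+1}:

  H_0: rank C_0 − rank ∂_1 = 7 − 6 = 1, and the invariant factors of ∂_1 are all 1, so H_0 ≅ Z.
  H_1: rank ker ∂_1 − rank ∂_2 = (18 − 6) − 12 = 0, and ∂_2 has invariant factor 2 > 1, so H_1 ≅ Z/2.
  H_2: rank ker ∂_2 − rank ∂_3 = (12 − 12) − 0 = 0, and there is no ∂_3, so H_2 ≅ 0.

As a check, the Euler characteristic is 7 − 18 + 12 = 1, which agrees with 1 − 0 + 0 = 1.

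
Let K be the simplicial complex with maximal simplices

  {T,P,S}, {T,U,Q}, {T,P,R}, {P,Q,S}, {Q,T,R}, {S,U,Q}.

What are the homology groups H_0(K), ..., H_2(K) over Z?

K has 6 vertices, 12 edges, 6 triangles.
rank ∂_0 = 0, rank ∂_1 = 5 ⇒ b_0 = 6 − 0 − 5 = 1; all invariant factors of ∂_1 are 1 so no torsion. So H_0 ≅ Z.
rank ∂_1 = 5, rank ∂_2 = 6 ⇒ b_1 = 12 − 5 − 6 = 1; all invariant factors of ∂_2 are 1 so no torsion. So H_1 ≅ Z.
rank ∂_2 = 6, rank ∂_3 = 0 ⇒ b_2 = 6 − 6 − 0 = 0. So H_2 ≅ 0.

H_0 = Z,  H_1 = Z,  H_2 = 0.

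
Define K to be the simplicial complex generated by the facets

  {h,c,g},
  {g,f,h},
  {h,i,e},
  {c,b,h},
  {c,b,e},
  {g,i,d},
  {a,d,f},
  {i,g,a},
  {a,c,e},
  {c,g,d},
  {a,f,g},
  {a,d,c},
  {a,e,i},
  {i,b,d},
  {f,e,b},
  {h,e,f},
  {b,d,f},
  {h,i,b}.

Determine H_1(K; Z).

H_1 = Z ⊕ Z/2.

Take the total order a < b < c < d < e < f < g < h < i on the vertex set. Then K (dimension 2) consists of the simplices:

  0-simplices (9): a, b, c, d, e, f, g, h, i
  1-simplices (27): ac, ad, ae, af, ag, ai, bc, bd, be, bf, bh, bi, cd, ce, cg, ch, df, dg, di, ef, eh, ei, fg, fh, gh, gi, hi
  2-simplices (18): acd, ace, adf, aei, afg, agi, bce, bch, bdf, bdi, bef, bhi, cdg, cgh, dgi, efh, ehi, fgh

giving chain groups C_0 ≅ Z^9, C_1 ≅ Z^27, C_2 ≅ Z^18.

The boundary map ∂_1: C_1 → C_0 is given by ∂[p,q] = [q] − [p].
The 9×27 boundary matrix has rank 8 and Smith normal form diag(1,1,1,1,1,1,1,1).

The boundary map ∂_2: C_2 → C_1 acts by ∂[p,q,r] = [q,r] − [p,r] + [p,q]. For instance
  ∂dgi = gi − di + dg,
  ∂agi = gi − ai + ag.
The 27×18 boundary matrix has rank 18 and Smith normal form diag(1,1,1,1,1,1,1,1,1,1,1,1,1,1,1,1,1,2).

Reading off H_k = ker ∂_k / im ∂_{k+1}:

  H_1: rank ker ∂_1 − rank ∂_2 = (27 − 8) − 18 = 1, and ∂_2 has invariant factor 2 > 1, so H_1 ≅ Z ⊕ Z/2.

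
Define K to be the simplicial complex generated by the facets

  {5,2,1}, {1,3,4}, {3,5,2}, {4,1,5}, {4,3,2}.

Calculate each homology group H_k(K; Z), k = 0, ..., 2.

H_0 ≅ Z,  H_1 ≅ Z,  H_2 = 0.

Fix the vertex order 1 < 2 < 3 < 4 < 5 and write every simplex with vertices in increasing order. Then dim K = 2 and the simplices of K are:

  0-simplices (5): [1], [2], [3], [4], [5]
  1-simplices (10): [1,2], [1,3], [1,4], [1,5], [2,3], [2,4], [2,5], [3,4], [3,5], [4,5]
  2-simplices (5): [1,2,5], [1,3,4], [1,4,5], [2,3,4], [2,3,5]

Hence C_0 ≅ Z^5, C_1 ≅ Z^10, C_2 ≅ Z^5.

The boundary map ∂_1: C_1 → C_0 sends each edge [p,q] (with p < q) to q − p. For instance
  ∂[2,5] = [5] − [2].
The 5×10 boundary matrix has rank 4 and Smith normal form diag(1,1,1,1).

Boundary ∂_2: C_2 → C_1 acts by ∂[p,q,r] = [q,r] − [p,r] + [p,q]. For instance
  ∂[1,4,5] = [4,5] − [1,5] + [1,4],
  ∂[2,3,5] = [3,5] − [2,5] + [2,3].
This gives a 10×5 integer matrix of rank 5; reducing to Smith normal form yields diagonal entries (1,1,1,1,1).

Reading off H_k = ker ∂_k / im ∂_{k+1}:

  H_0: rank C_0 − rank ∂_1 = 5 − 4 = 1, and the invariant factors of ∂_1 are all 1, so H_0 ≅ Z.
  H_1: rank ker ∂_1 − rank ∂_2 = (10 − 4) − 5 = 1, and the invariant factors of ∂_2 are all 1, so H_1 ≅ Z.
  H_2: rank ker ∂_2 − rank ∂_3 = (5 − 5) − 0 = 0, and there is no ∂_3, so H_2 ≅ 0.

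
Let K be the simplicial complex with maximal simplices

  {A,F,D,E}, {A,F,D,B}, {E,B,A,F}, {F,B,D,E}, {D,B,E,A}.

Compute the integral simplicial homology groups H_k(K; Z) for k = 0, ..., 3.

Fix the vertex order A < B < D < E < F and write every simplex with vertices in increasing order. Then dim K = 3 and the simplices of K are:

  0-simplices (5): A, B, D, E, F
  1-simplices (10): AB, AD, AE, AF, BD, BE, BF, DE, DF, EF
  2-simplices (10): ABD, ABE, ABF, ADE, ADF, AEF, BDE, BDF, BEF, DEF
  3-simplices (5): ABDE, ABDF, ABEF, ADEF, BDEF

so the chain groups are C_0 ≅ Z^5, C_1 ≅ Z^10, C_2 ≅ Z^10, C_3 ≅ Z^5.

∂_1: C_1 → C_0 maps an edge to its endpoints' difference, ∂[p,q] = q − p. For instance
  ∂BE = E − B.
The resulting 5×10 matrix has rank 4, and its Smith normal form has invariant factors (1,1,1,1).

Boundary ∂_2: C_2 → C_1 acts by ∂[p,q,r] = [q,r] − [p,r] + [p,q]. For instance
  ∂AEF = EF − AF + AE,
  ∂BDE = DE − BE + BD.
The 10×10 boundary matrix has rank 6 and Smith normal form diag(1,1,1,1,1,1).

Boundary ∂_3: C_3 → C_2 sends each 3-simplex σ to the alternating sum Σ_i (−1)^i (σ with its i-th vertex removed). For instance
  ∂ABDE = BDE − ADE + ABE − ABD,
  ∂BDEF = DEF − BEF + BDF − BDE.
This gives a 10×5 integer matrix of rank 4; reducing to Smith normal form yields diagonal entries (1,1,1,1).

Computing H_k = (kernel of ∂_k) / (image of ∂_{k+1}):

  H_0: rank C_0 − rank ∂_1 = 5 − 4 = 1, and the invariant factors of ∂_1 are all 1, so H_0 ≅ Z.
  H_1: rank ker ∂_1 − rank ∂_2 = (10 − 4) − 6 = 0, and the invariant factors of ∂_2 are all 1, so H_1 ≅ 0.
  H_2: rank ker ∂_2 − rank ∂_3 = (10 − 6) − 4 = 0, and the invariant factors of ∂_3 are all 1, so H_2 ≅ 0.
  H_3: rank ker ∂_3 − rank ∂_4 = (5 − 4) − 0 = 1, and there is no ∂_4, so H_3 ≅ Z.

As a check, the Euler characteristic is 5 − 10 + 10 − 5 = 0, which agrees with 1 − 0 + 0 − 1 = 0.
(K is a triangulation of the 3-sphere S^3.)

H_0 = Z,  H_1 = 0,  H_2 = 0,  H_3 = Z.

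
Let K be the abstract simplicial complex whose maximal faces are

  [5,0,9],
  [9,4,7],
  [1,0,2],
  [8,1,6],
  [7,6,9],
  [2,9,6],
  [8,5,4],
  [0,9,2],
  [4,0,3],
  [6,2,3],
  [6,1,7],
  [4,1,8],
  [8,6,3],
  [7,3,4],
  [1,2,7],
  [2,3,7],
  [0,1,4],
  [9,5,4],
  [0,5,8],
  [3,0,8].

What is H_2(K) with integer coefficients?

H_2 ≅ 0.

Take the total order 0 < 1 < 2 < 3 < 4 < 5 < 6 < 7 < 8 < 9 on the vertex set. Then K (dimension 2) consists of the simplices:

  0-simplices (10): [0], [1], [2], [3], [4], [5], [6], [7], [8], [9]
  1-simplices (30): (30 of them)
  2-simplices (20): (20 of them)

Hence C_0 ≅ Z^10, C_1 ≅ Z^30, C_2 ≅ Z^20.

∂_1: C_1 → C_0 maps an edge to its endpoints' difference, ∂[p,q] = q − p.
This gives a 10×30 integer matrix of rank 9; reducing to Smith normal form yields diagonal entries (1,1,1,1,1,1,1,1,1).

The boundary map ∂_2: C_2 → C_1 maps a triangle to the signed sum of its edges. For instance
  ∂[2,6,9] = [6,9] − [2,9] + [2,6],
  ∂[0,3,8] = [3,8] − [0,8] + [0,3].
As a 30×20 matrix over Z this has rank 20, with invariant factors (1,1,1,1,1,1,1,1,1,1,1,1,1,1,1,1,1,1,1,2).

From H_k ≅ ker(∂_k) / im(∂_{k+1}) we obtain:

  H_2: rank ker ∂_2 − rank ∂_3 = (20 − 20) − 0 = 0, and there is no ∂_3, so H_2 ≅ 0.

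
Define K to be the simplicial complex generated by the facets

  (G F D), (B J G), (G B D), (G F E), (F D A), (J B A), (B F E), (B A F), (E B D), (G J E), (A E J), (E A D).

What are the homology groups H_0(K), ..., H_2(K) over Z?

Take the total order A < B < D < E < F < G < J on the vertex set. Then K (dimension 2) consists of the simplices:

  0-simplices (7): A, B, D, E, F, G, J
  1-simplices (18): AB, AD, AE, AF, AJ, BD, BE, BF, BG, BJ, DE, DF, DG, EF, EG, EJ, FG, GJ
  2-simplices (12): ABF, ABJ, ADE, ADF, AEJ, BDE, BDG, BEF, BGJ, DFG, EFG, EGJ

giving chain groups C_0 ≅ Z^7, C_1 ≅ Z^18, C_2 ≅ Z^12.

Boundary ∂_1: C_1 → C_0 is given by ∂[p,q] = [q] − [p].
This gives a 7×18 integer matrix of rank 6; reducing to Smith normal form yields diagonal entries (1,1,1,1,1,1).

Boundary ∂_2: C_2 → C_1 sends each 2-simplex [p,q,r] to [q,r] − [p,r] + [p,q]. For instance
  ∂AEJ = EJ − AJ + AE,
  ∂BEF = EF − BF + BE.
As a 18×12 matrix over Z this has rank 12, with invariant factors (1,1,1,1,1,1,1,1,1,1,1,2).

Now H_k = ker ∂_k / im ∂_{k+1}, so:

  H_0: rank C_0 − rank ∂_1 = 7 − 6 = 1, and the invariant factors of ∂_1 are all 1, so H_0 = Z.
  H_1: rank ker ∂_1 − rank ∂_2 = (18 − 6) − 12 = 0, and ∂_2 has invariant factor 2 > 1, so H_1 = Z/2.
  H_2: rank ker ∂_2 − rank ∂_3 = (12 − 12) − 0 = 0, and there is no ∂_3, so H_2 = 0.

As a check, the Euler characteristic is 7 − 18 + 12 = 1, which agrees with 1 − 0 + 0 = 1.

H_0 ≅ Z,  H_1 ≅ Z/2,  H_2 = 0.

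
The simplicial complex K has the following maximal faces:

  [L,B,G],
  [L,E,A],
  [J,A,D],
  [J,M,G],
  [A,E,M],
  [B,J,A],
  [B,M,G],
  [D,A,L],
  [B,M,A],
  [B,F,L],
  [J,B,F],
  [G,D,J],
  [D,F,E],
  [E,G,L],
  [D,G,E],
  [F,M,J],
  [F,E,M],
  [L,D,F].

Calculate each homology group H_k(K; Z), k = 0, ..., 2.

H_0 ≅ Z,  H_1 ≅ Z ⊕ Z/2Z,  H_2 = 0.

We work with the vertex ordering A < B < D < E < F < G < J < L < M. The simplices of K, each written with vertices in increasing order, are:

  0-simplices (9): A, B, D, E, F, G, J, L, M
  1-simplices (27): AB, AD, AE, AJ, AL, AM, BF, BG, BJ, BL, BM, DE, DF, DG, DJ, DL, EF, EG, EL, EM, FJ, FL, FM, GJ, GL, GM, JM
  2-simplices (18): ABJ, ABM, ADJ, ADL, AEL, AEM, BFJ, BFL, BGL, BGM, DEF, DEG, DFL, DGJ, EFM, EGL, FJM, GJM

so the chain groups are C_0 ≅ Z^9, C_1 ≅ Z^27, C_2 ≅ Z^18.

The boundary map ∂_1: C_1 → C_0 maps an edge to its endpoints' difference, ∂[p,q] = q − p. For instance
  ∂AE = E − A.
The resulting 9×27 matrix has rank 8, and its Smith normal form has invariant factors (1,1,1,1,1,1,1,1).

The boundary map ∂_2: C_2 → C_1 sends each 2-simplex [p,q,r] to [q,r] − [p,r] + [p,q]. For instance
  ∂ABJ = BJ − AJ + AB,
  ∂DEF = EF − DF + DE.
The 27×18 boundary matrix has rank 18 and Smith normal form diag(1,1,1,1,1,1,1,1,1,1,1,1,1,1,1,1,1,2).

Reading off H_k = ker ∂_k / im ∂_{k+1}:

  H_0: rank C_0 − rank ∂_1 = 9 − 8 = 1, and the invariant factors of ∂_1 are all 1, so H_0 ≅ Z.
  H_1: rank ker ∂_1 − rank ∂_2 = (27 − 8) − 18 = 1, and ∂_2 has invariant factor 2 > 1, so H_1 ≅ Z ⊕ Z/2Z.
  H_2: rank ker ∂_2 − rank ∂_3 = (18 − 18) − 0 = 0, and there is no ∂_3, so H_2 ≅ 0.

As a check, the Euler characteristic is 9 − 27 + 18 = 0, which agrees with 1 − 1 + 0 = 0.
(K is a triangulation of the Klein bottle.)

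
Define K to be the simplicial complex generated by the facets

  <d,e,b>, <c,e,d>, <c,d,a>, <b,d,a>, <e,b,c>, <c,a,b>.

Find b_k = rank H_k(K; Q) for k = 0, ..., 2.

Fix the vertex order a < b < c < d < e and write every simplex with vertices in increasing order. Then dim K = 2 and the simplices of K are:

  0-simplices (5): a, b, c, d, e
  1-simplices (9): ab, ac, ad, bc, bd, be, cd, ce, de
  2-simplices (6): abc, abd, acd, bce, bde, cde

giving chain groups C_0 ≅ Z^5, C_1 ≅ Z^9, C_2 ≅ Z^6.

∂_1: C_1 → C_0 is given by ∂[p,q] = [q] − [p]. For instance
  ∂cd = d − c.
The resulting 5×9 matrix has rank 4, and its Smith normal form has invariant factors (1,1,1,1).

The boundary map ∂_2: C_2 → C_1 maps a triangle to the signed sum of its edges. For instance
  ∂abc = bc − ac + ab,
  ∂cde = de − ce + cd.
As a 9×6 matrix over Z this has rank 5, with invariant factors (1,1,1,1,1).

Reading off H_k = ker ∂_k / im ∂_{k+1}:

  H_0: rank C_0 − rank ∂_1 = 5 − 4 = 1, and the invariant factors of ∂_1 are all 1, so H_0 = Z.
  H_1: rank ker ∂_1 − rank ∂_2 = (9 − 4) − 5 = 0, and the invariant factors of ∂_2 are all 1, so H_1 = 0.
  H_2: rank ker ∂_2 − rank ∂_3 = (6 − 5) − 0 = 1, and there is no ∂_3, so H_2 = Z.

As a check, the Euler characteristic is 5 − 9 + 6 = 2, which agrees with 1 − 0 + 1 = 2.

Hence the Betti numbers are b_0 = 1, b_1 = 0, b_2 = 1.

b_0 = 1, b_1 = 0, b_2 = 1.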